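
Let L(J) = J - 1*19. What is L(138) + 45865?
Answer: 45984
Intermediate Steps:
L(J) = -19 + J (L(J) = J - 19 = -19 + J)
L(138) + 45865 = (-19 + 138) + 45865 = 119 + 45865 = 45984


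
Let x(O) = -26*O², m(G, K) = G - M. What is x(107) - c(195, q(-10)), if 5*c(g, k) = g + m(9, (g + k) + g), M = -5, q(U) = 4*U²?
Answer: -1488579/5 ≈ -2.9772e+5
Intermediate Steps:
m(G, K) = 5 + G (m(G, K) = G - 1*(-5) = G + 5 = 5 + G)
c(g, k) = 14/5 + g/5 (c(g, k) = (g + (5 + 9))/5 = (g + 14)/5 = (14 + g)/5 = 14/5 + g/5)
x(107) - c(195, q(-10)) = -26*107² - (14/5 + (⅕)*195) = -26*11449 - (14/5 + 39) = -297674 - 1*209/5 = -297674 - 209/5 = -1488579/5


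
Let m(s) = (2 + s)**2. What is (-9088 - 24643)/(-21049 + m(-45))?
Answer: 33731/19200 ≈ 1.7568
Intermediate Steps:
(-9088 - 24643)/(-21049 + m(-45)) = (-9088 - 24643)/(-21049 + (2 - 45)**2) = -33731/(-21049 + (-43)**2) = -33731/(-21049 + 1849) = -33731/(-19200) = -33731*(-1/19200) = 33731/19200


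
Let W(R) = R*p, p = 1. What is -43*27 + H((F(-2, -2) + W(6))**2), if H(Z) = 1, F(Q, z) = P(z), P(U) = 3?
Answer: -1160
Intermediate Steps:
F(Q, z) = 3
W(R) = R (W(R) = R*1 = R)
-43*27 + H((F(-2, -2) + W(6))**2) = -43*27 + 1 = -1161 + 1 = -1160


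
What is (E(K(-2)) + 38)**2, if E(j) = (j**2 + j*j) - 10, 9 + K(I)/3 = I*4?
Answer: 27352900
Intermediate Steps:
K(I) = -27 + 12*I (K(I) = -27 + 3*(I*4) = -27 + 3*(4*I) = -27 + 12*I)
E(j) = -10 + 2*j**2 (E(j) = (j**2 + j**2) - 10 = 2*j**2 - 10 = -10 + 2*j**2)
(E(K(-2)) + 38)**2 = ((-10 + 2*(-27 + 12*(-2))**2) + 38)**2 = ((-10 + 2*(-27 - 24)**2) + 38)**2 = ((-10 + 2*(-51)**2) + 38)**2 = ((-10 + 2*2601) + 38)**2 = ((-10 + 5202) + 38)**2 = (5192 + 38)**2 = 5230**2 = 27352900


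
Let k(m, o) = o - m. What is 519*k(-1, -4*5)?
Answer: -9861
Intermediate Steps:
519*k(-1, -4*5) = 519*(-4*5 - 1*(-1)) = 519*(-20 + 1) = 519*(-19) = -9861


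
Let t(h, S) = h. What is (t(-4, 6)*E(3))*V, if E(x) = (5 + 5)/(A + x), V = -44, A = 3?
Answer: 880/3 ≈ 293.33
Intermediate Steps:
E(x) = 10/(3 + x) (E(x) = (5 + 5)/(3 + x) = 10/(3 + x))
(t(-4, 6)*E(3))*V = -40/(3 + 3)*(-44) = -40/6*(-44) = -4*5/3*(-44) = -20/3*(-44) = 880/3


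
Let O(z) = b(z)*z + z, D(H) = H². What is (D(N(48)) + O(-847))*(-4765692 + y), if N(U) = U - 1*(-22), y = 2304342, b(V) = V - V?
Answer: -9975851550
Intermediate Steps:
b(V) = 0
N(U) = 22 + U (N(U) = U + 22 = 22 + U)
O(z) = z (O(z) = 0*z + z = 0 + z = z)
(D(N(48)) + O(-847))*(-4765692 + y) = ((22 + 48)² - 847)*(-4765692 + 2304342) = (70² - 847)*(-2461350) = (4900 - 847)*(-2461350) = 4053*(-2461350) = -9975851550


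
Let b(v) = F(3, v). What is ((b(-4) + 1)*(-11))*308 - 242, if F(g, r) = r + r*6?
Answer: 91234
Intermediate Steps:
F(g, r) = 7*r (F(g, r) = r + 6*r = 7*r)
b(v) = 7*v
((b(-4) + 1)*(-11))*308 - 242 = ((7*(-4) + 1)*(-11))*308 - 242 = ((-28 + 1)*(-11))*308 - 242 = -27*(-11)*308 - 242 = 297*308 - 242 = 91476 - 242 = 91234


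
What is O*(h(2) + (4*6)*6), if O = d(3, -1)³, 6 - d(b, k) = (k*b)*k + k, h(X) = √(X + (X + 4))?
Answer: 9216 + 128*√2 ≈ 9397.0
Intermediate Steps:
h(X) = √(4 + 2*X) (h(X) = √(X + (4 + X)) = √(4 + 2*X))
d(b, k) = 6 - k - b*k² (d(b, k) = 6 - ((k*b)*k + k) = 6 - ((b*k)*k + k) = 6 - (b*k² + k) = 6 - (k + b*k²) = 6 + (-k - b*k²) = 6 - k - b*k²)
O = 64 (O = (6 - 1*(-1) - 1*3*(-1)²)³ = (6 + 1 - 1*3*1)³ = (6 + 1 - 3)³ = 4³ = 64)
O*(h(2) + (4*6)*6) = 64*(√(4 + 2*2) + (4*6)*6) = 64*(√(4 + 4) + 24*6) = 64*(√8 + 144) = 64*(2*√2 + 144) = 64*(144 + 2*√2) = 9216 + 128*√2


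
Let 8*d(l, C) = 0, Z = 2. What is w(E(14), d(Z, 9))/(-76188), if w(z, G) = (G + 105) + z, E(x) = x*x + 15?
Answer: -79/19047 ≈ -0.0041476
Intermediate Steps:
E(x) = 15 + x**2 (E(x) = x**2 + 15 = 15 + x**2)
d(l, C) = 0 (d(l, C) = (1/8)*0 = 0)
w(z, G) = 105 + G + z (w(z, G) = (105 + G) + z = 105 + G + z)
w(E(14), d(Z, 9))/(-76188) = (105 + 0 + (15 + 14**2))/(-76188) = (105 + 0 + (15 + 196))*(-1/76188) = (105 + 0 + 211)*(-1/76188) = 316*(-1/76188) = -79/19047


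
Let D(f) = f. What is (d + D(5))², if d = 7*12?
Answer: 7921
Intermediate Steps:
d = 84
(d + D(5))² = (84 + 5)² = 89² = 7921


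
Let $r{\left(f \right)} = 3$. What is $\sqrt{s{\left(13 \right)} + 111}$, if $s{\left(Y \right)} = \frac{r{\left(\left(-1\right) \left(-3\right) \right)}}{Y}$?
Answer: $\frac{\sqrt{18798}}{13} \approx 10.547$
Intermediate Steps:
$s{\left(Y \right)} = \frac{3}{Y}$
$\sqrt{s{\left(13 \right)} + 111} = \sqrt{\frac{3}{13} + 111} = \sqrt{\frac{1446}{13}} = \frac{\sqrt{18798}}{13}$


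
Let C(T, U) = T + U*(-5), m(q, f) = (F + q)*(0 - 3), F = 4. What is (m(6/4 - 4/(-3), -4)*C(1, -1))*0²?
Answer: 0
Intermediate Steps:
m(q, f) = -12 - 3*q (m(q, f) = (4 + q)*(0 - 3) = (4 + q)*(-3) = -12 - 3*q)
C(T, U) = T - 5*U
(m(6/4 - 4/(-3), -4)*C(1, -1))*0² = ((-12 - 3*(6/4 - 4/(-3)))*(1 - 5*(-1)))*0² = ((-12 - 3*(6*(¼) - 4*(-⅓)))*(1 + 5))*0 = ((-12 - 3*(3/2 + 4/3))*6)*0 = ((-12 - 3*17/6)*6)*0 = ((-12 - 17/2)*6)*0 = -41/2*6*0 = -123*0 = 0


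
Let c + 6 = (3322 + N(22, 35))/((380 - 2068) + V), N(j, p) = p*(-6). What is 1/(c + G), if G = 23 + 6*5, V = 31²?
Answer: 727/31057 ≈ 0.023409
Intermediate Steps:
N(j, p) = -6*p
V = 961
c = -7474/727 (c = -6 + (3322 - 6*35)/((380 - 2068) + 961) = -6 + (3322 - 210)/(-1688 + 961) = -6 + 3112/(-727) = -6 + 3112*(-1/727) = -6 - 3112/727 = -7474/727 ≈ -10.281)
G = 53 (G = 23 + 30 = 53)
1/(c + G) = 1/(-7474/727 + 53) = 1/(31057/727) = 727/31057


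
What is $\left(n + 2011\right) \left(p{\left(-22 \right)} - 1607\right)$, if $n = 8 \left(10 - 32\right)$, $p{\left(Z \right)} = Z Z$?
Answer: $-2060705$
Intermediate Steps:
$p{\left(Z \right)} = Z^{2}$
$n = -176$ ($n = 8 \left(-22\right) = -176$)
$\left(n + 2011\right) \left(p{\left(-22 \right)} - 1607\right) = \left(-176 + 2011\right) \left(\left(-22\right)^{2} - 1607\right) = 1835 \left(484 - 1607\right) = 1835 \left(-1123\right) = -2060705$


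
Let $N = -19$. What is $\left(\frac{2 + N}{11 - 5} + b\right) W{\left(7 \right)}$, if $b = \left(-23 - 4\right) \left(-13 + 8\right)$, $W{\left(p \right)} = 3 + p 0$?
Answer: $\frac{793}{2} \approx 396.5$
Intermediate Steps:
$W{\left(p \right)} = 3$ ($W{\left(p \right)} = 3 + 0 = 3$)
$b = 135$ ($b = \left(-27\right) \left(-5\right) = 135$)
$\left(\frac{2 + N}{11 - 5} + b\right) W{\left(7 \right)} = \left(\frac{2 - 19}{11 - 5} + 135\right) 3 = \left(- \frac{17}{6} + 135\right) 3 = \frac{793}{6} \cdot 3 = \frac{793}{2}$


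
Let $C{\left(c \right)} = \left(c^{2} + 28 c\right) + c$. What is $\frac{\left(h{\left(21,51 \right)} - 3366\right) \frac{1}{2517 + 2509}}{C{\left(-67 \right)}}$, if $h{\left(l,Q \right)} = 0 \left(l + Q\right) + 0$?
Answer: $- \frac{1683}{6398098} \approx -0.00026305$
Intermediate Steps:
$h{\left(l,Q \right)} = 0$ ($h{\left(l,Q \right)} = 0 \left(Q + l\right) + 0 = 0 + 0 = 0$)
$C{\left(c \right)} = c^{2} + 29 c$
$\frac{\left(h{\left(21,51 \right)} - 3366\right) \frac{1}{2517 + 2509}}{C{\left(-67 \right)}} = \frac{\left(0 - 3366\right) \frac{1}{2517 + 2509}}{\left(-67\right) \left(29 - 67\right)} = \frac{\left(-3366\right) \frac{1}{5026}}{\left(-67\right) \left(-38\right)} = \frac{\left(-3366\right) \frac{1}{5026}}{2546} = \left(- \frac{1683}{2513}\right) \frac{1}{2546} = - \frac{1683}{6398098}$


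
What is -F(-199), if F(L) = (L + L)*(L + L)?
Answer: -158404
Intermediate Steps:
F(L) = 4*L² (F(L) = (2*L)*(2*L) = 4*L²)
-F(-199) = -4*(-199)² = -4*39601 = -1*158404 = -158404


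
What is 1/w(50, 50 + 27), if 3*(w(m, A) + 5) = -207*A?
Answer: -1/5318 ≈ -0.00018804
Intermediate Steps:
w(m, A) = -5 - 69*A (w(m, A) = -5 + (-207*A)/3 = -5 - 69*A)
1/w(50, 50 + 27) = 1/(-5 - 69*(50 + 27)) = 1/(-5 - 69*77) = 1/(-5 - 5313) = 1/(-5318) = -1/5318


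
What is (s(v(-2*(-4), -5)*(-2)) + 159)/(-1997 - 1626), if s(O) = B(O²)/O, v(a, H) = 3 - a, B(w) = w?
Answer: -169/3623 ≈ -0.046646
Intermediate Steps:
s(O) = O (s(O) = O²/O = O)
(s(v(-2*(-4), -5)*(-2)) + 159)/(-1997 - 1626) = ((3 - (-2)*(-4))*(-2) + 159)/(-1997 - 1626) = ((3 - 1*8)*(-2) + 159)/(-3623) = ((3 - 8)*(-2) + 159)*(-1/3623) = (-5*(-2) + 159)*(-1/3623) = (10 + 159)*(-1/3623) = 169*(-1/3623) = -169/3623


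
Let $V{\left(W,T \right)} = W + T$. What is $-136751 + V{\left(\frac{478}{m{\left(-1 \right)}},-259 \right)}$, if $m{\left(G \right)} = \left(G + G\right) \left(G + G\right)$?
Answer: $- \frac{273781}{2} \approx -1.3689 \cdot 10^{5}$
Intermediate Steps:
$m{\left(G \right)} = 4 G^{2}$ ($m{\left(G \right)} = 2 G 2 G = 4 G^{2}$)
$V{\left(W,T \right)} = T + W$
$-136751 + V{\left(\frac{478}{m{\left(-1 \right)}},-259 \right)} = -136751 - \left(259 - \frac{478}{4 \left(-1\right)^{2}}\right) = -136751 - \left(259 - \frac{478}{4 \cdot 1}\right) = -136751 - \left(259 - \frac{478}{4}\right) = -136751 + \left(-259 + 478 \cdot \frac{1}{4}\right) = -136751 + \left(-259 + \frac{239}{2}\right) = -136751 - \frac{279}{2} = - \frac{273781}{2}$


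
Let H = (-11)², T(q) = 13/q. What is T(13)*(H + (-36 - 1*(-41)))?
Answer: 126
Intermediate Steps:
H = 121
T(13)*(H + (-36 - 1*(-41))) = (13/13)*(121 + (-36 - 1*(-41))) = (13*(1/13))*(121 + (-36 + 41)) = 1*(121 + 5) = 1*126 = 126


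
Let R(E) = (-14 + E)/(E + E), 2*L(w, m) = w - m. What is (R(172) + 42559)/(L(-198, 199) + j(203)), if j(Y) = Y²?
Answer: 7320227/7053806 ≈ 1.0378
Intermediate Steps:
L(w, m) = w/2 - m/2 (L(w, m) = (w - m)/2 = w/2 - m/2)
R(E) = (-14 + E)/(2*E) (R(E) = (-14 + E)/((2*E)) = (-14 + E)*(1/(2*E)) = (-14 + E)/(2*E))
(R(172) + 42559)/(L(-198, 199) + j(203)) = ((½)*(-14 + 172)/172 + 42559)/(((½)*(-198) - ½*199) + 203²) = ((½)*(1/172)*158 + 42559)/((-99 - 199/2) + 41209) = (79/172 + 42559)/(-397/2 + 41209) = 7320227/(172*(82021/2)) = (7320227/172)*(2/82021) = 7320227/7053806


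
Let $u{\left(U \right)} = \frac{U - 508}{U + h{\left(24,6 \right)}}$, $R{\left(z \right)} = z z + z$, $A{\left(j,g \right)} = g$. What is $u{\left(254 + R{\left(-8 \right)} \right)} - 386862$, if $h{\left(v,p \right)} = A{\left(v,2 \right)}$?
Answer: $- \frac{20116857}{52} \approx -3.8686 \cdot 10^{5}$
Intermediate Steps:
$R{\left(z \right)} = z + z^{2}$ ($R{\left(z \right)} = z^{2} + z = z + z^{2}$)
$h{\left(v,p \right)} = 2$
$u{\left(U \right)} = \frac{-508 + U}{2 + U}$ ($u{\left(U \right)} = \frac{U - 508}{U + 2} = \frac{-508 + U}{2 + U}$)
$u{\left(254 + R{\left(-8 \right)} \right)} - 386862 = \frac{-508 + \left(254 - 8 \left(1 - 8\right)\right)}{2 + \left(254 - 8 \left(1 - 8\right)\right)} - 386862 = \frac{-508 + \left(254 - -56\right)}{2 + \left(254 - -56\right)} - 386862 = \frac{-508 + \left(254 + 56\right)}{2 + \left(254 + 56\right)} - 386862 = \frac{-508 + 310}{2 + 310} - 386862 = \frac{1}{312} \left(-198\right) - 386862 = - \frac{33}{52} - 386862 = - \frac{20116857}{52}$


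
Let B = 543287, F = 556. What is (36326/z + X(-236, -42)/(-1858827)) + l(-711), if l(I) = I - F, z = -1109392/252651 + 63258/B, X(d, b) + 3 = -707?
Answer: -5325143339698152620464/545320410031788771 ≈ -9765.2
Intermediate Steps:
X(d, b) = -710 (X(d, b) = -3 - 707 = -710)
z = -586736054546/137262003837 (z = -1109392/252651 + 63258/543287 = -586736054546/137262003837 ≈ -4.2746)
l(I) = -556 + I (l(I) = I - 1*556 = I - 556 = -556 + I)
(36326/z + X(-236, -42)/(-1858827)) + l(-711) = (36326/(-586736054546/137262003837) - 710/(-1858827)) + (-556 - 711) = (36326*(-137262003837/586736054546) - 710*(-1/1858827)) - 1267 = (-2493089775691431/293368027273 + 710/1858827) - 1267 = -4634222380187876247607/545320410031788771 - 1267 = -5325143339698152620464/545320410031788771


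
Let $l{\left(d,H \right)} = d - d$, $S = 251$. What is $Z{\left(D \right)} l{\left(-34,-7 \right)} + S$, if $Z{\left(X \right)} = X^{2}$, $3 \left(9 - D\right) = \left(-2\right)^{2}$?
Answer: $251$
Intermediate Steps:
$l{\left(d,H \right)} = 0$
$D = \frac{23}{3}$ ($D = 9 - \frac{\left(-2\right)^{2}}{3} = 9 - \frac{4}{3} = \frac{23}{3} \approx 7.6667$)
$Z{\left(D \right)} l{\left(-34,-7 \right)} + S = \left(\frac{23}{3}\right)^{2} \cdot 0 + 251 = \frac{529}{9} \cdot 0 + 251 = 0 + 251 = 251$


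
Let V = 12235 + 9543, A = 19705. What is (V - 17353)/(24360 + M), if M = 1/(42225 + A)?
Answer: 274040250/1508614801 ≈ 0.18165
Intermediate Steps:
M = 1/61930 (M = 1/(42225 + 19705) = 1/61930 ≈ 1.6147e-5)
V = 21778
(V - 17353)/(24360 + M) = (21778 - 17353)/(24360 + 1/61930) = 4425/(1508614801/61930) = 4425*(61930/1508614801) = 274040250/1508614801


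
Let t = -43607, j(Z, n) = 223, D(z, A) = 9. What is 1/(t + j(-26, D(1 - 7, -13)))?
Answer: -1/43384 ≈ -2.3050e-5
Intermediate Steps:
1/(t + j(-26, D(1 - 7, -13))) = 1/(-43607 + 223) = 1/(-43384) = -1/43384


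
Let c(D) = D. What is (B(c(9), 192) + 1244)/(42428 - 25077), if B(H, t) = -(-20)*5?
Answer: 1344/17351 ≈ 0.077459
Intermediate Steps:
B(H, t) = 100 (B(H, t) = -1*(-100) = 100)
(B(c(9), 192) + 1244)/(42428 - 25077) = (100 + 1244)/(42428 - 25077) = 1344/17351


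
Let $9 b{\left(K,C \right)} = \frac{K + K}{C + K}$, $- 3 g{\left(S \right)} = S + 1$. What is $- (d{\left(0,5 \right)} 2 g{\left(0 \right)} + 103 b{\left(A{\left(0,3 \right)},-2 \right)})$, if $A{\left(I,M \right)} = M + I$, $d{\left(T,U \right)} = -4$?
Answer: $- \frac{214}{3} \approx -71.333$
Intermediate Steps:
$g{\left(S \right)} = - \frac{1}{3} - \frac{S}{3}$ ($g{\left(S \right)} = - \frac{S + 1}{3} = - \frac{1 + S}{3} = - \frac{1}{3} - \frac{S}{3}$)
$A{\left(I,M \right)} = I + M$
$b{\left(K,C \right)} = \frac{2 K}{9 \left(C + K\right)}$ ($b{\left(K,C \right)} = \frac{\left(K + K\right) \frac{1}{C + K}}{9} = \frac{2 K \frac{1}{C + K}}{9} = \frac{2 K}{9 \left(C + K\right)}$)
$- (d{\left(0,5 \right)} 2 g{\left(0 \right)} + 103 b{\left(A{\left(0,3 \right)},-2 \right)}) = - (\left(-4\right) 2 \left(- \frac{1}{3} - 0\right) + 103 \frac{2 \left(0 + 3\right)}{9 \left(-2 + \left(0 + 3\right)\right)}) = - (- 8 \left(- \frac{1}{3} + 0\right) + 103 \cdot \frac{2}{9} \cdot 3 \frac{1}{-2 + 3}) = - (\left(-8\right) \left(- \frac{1}{3}\right) + 103 \cdot \frac{2}{9} \cdot 3 \cdot 1^{-1}) = - (\frac{8}{3} + 103 \cdot \frac{2}{9} \cdot 3 \cdot 1) = - (\frac{8}{3} + 103 \cdot \frac{2}{3}) = - (\frac{8}{3} + \frac{206}{3}) = \left(-1\right) \frac{214}{3} = - \frac{214}{3}$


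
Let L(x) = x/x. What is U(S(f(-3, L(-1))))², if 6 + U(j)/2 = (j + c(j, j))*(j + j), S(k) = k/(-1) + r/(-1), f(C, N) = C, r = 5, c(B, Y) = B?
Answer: 400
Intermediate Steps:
L(x) = 1
S(k) = -5 - k (S(k) = k/(-1) + 5/(-1) = k*(-1) + 5*(-1) = -k - 5 = -5 - k)
U(j) = -12 + 8*j² (U(j) = -12 + 2*((j + j)*(j + j)) = -12 + 2*((2*j)*(2*j)) = -12 + 2*(4*j²) = -12 + 8*j²)
U(S(f(-3, L(-1))))² = (-12 + 8*(-5 - 1*(-3))²)² = (-12 + 8*(-5 + 3)²)² = (-12 + 8*(-2)²)² = (-12 + 8*4)² = (-12 + 32)² = 20² = 400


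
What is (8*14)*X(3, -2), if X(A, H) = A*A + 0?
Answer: 1008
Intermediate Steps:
X(A, H) = A² (X(A, H) = A² + 0 = A²)
(8*14)*X(3, -2) = (8*14)*3² = 112*9 = 1008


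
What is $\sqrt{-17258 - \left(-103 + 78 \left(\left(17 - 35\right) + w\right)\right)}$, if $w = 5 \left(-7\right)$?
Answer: $i \sqrt{13021} \approx 114.11 i$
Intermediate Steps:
$w = -35$
$\sqrt{-17258 - \left(-103 + 78 \left(\left(17 - 35\right) + w\right)\right)} = \sqrt{-17258 - \left(-103 + 78 \left(\left(17 - 35\right) - 35\right)\right)} = \sqrt{-17258 - \left(-103 + 78 \left(-18 - 35\right)\right)} = \sqrt{-17258 + \left(103 - -4134\right)} = \sqrt{-17258 + \left(103 + 4134\right)} = \sqrt{-17258 + 4237} = \sqrt{-13021} = i \sqrt{13021}$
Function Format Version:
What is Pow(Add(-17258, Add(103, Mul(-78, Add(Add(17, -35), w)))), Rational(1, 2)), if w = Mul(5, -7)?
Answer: Mul(I, Pow(13021, Rational(1, 2))) ≈ Mul(114.11, I)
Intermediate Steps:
w = -35
Pow(Add(-17258, Add(103, Mul(-78, Add(Add(17, -35), w)))), Rational(1, 2)) = Pow(Add(-17258, Add(103, Mul(-78, Add(Add(17, -35), -35)))), Rational(1, 2)) = Pow(Add(-17258, Add(103, Mul(-78, Add(-18, -35)))), Rational(1, 2)) = Pow(Add(-17258, Add(103, Mul(-78, -53))), Rational(1, 2)) = Pow(Add(-17258, Add(103, 4134)), Rational(1, 2)) = Pow(Add(-17258, 4237), Rational(1, 2)) = Pow(-13021, Rational(1, 2)) = Mul(I, Pow(13021, Rational(1, 2)))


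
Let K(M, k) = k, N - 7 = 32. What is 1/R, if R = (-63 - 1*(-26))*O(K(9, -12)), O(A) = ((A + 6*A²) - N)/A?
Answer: 4/10027 ≈ 0.00039892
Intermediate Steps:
N = 39 (N = 7 + 32 = 39)
O(A) = (-39 + A + 6*A²)/A (O(A) = ((A + 6*A²) - 1*39)/A = ((A + 6*A²) - 39)/A = (-39 + A + 6*A²)/A)
R = 10027/4 (R = (-63 - 1*(-26))*(1 - 39/(-12) + 6*(-12)) = (-63 + 26)*(1 - 39*(-1/12) - 72) = -37*(1 + 13/4 - 72) = -37*(-271/4) = 10027/4 ≈ 2506.8)
1/R = 1/(10027/4) = 4/10027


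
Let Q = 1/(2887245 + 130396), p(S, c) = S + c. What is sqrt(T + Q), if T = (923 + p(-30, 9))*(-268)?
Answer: 5*I*sqrt(88051440723043831)/3017641 ≈ 491.67*I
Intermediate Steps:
Q = 1/3017641 ≈ 3.3138e-7
T = -241736 (T = (923 + (-30 + 9))*(-268) = (923 - 21)*(-268) = 902*(-268) = -241736)
sqrt(T + Q) = sqrt(-241736 + 1/3017641) = sqrt(-729472464775/3017641) = 5*I*sqrt(88051440723043831)/3017641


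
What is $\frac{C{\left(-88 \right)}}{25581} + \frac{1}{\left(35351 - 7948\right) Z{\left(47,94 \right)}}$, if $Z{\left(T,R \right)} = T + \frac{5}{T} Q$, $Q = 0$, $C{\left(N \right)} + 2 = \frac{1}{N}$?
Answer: $- \frac{75238143}{966440015816} \approx -7.7851 \cdot 10^{-5}$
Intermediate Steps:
$C{\left(N \right)} = -2 + \frac{1}{N}$
$Z{\left(T,R \right)} = T$ ($Z{\left(T,R \right)} = T + \frac{5}{T} 0 = T + 0 = T$)
$\frac{C{\left(-88 \right)}}{25581} + \frac{1}{\left(35351 - 7948\right) Z{\left(47,94 \right)}} = \frac{-2 + \frac{1}{-88}}{25581} + \frac{1}{\left(35351 - 7948\right) 47} = \left(-2 - \frac{1}{88}\right) \frac{1}{25581} + \frac{1}{27403} \cdot \frac{1}{47} = \left(- \frac{177}{88}\right) \frac{1}{25581} + \frac{1}{27403} \cdot \frac{1}{47} = - \frac{59}{750376} + \frac{1}{1287941} = - \frac{75238143}{966440015816}$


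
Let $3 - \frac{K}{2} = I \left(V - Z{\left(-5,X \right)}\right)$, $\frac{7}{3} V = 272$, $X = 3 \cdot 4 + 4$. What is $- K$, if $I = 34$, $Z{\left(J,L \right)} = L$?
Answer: $\frac{47830}{7} \approx 6832.9$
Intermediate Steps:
$X = 16$ ($X = 12 + 4 = 16$)
$V = \frac{816}{7}$ ($V = \frac{3}{7} \cdot 272 = \frac{816}{7} \approx 116.57$)
$K = - \frac{47830}{7}$ ($K = 6 - 2 \cdot 34 \left(\frac{816}{7} - 16\right) = 6 - 2 \cdot 34 \cdot \frac{704}{7} = 6 - \frac{47872}{7} = - \frac{47830}{7} \approx -6832.9$)
$- K = \left(-1\right) \left(- \frac{47830}{7}\right) = \frac{47830}{7}$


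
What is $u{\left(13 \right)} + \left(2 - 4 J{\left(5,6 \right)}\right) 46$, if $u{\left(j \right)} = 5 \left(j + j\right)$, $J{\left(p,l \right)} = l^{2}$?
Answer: $-6402$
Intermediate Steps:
$u{\left(j \right)} = 10 j$ ($u{\left(j \right)} = 5 \cdot 2 j = 10 j$)
$u{\left(13 \right)} + \left(2 - 4 J{\left(5,6 \right)}\right) 46 = 10 \cdot 13 + \left(2 - 4 \cdot 6^{2}\right) 46 = 130 + \left(2 - 144\right) 46 = 130 - 6532 = -6402$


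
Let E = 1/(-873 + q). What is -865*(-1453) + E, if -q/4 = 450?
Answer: 3359546684/2673 ≈ 1.2568e+6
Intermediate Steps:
q = -1800 (q = -4*450 = -1800)
E = -1/2673 (E = 1/(-873 - 1800) = 1/(-2673) = -1/2673 ≈ -0.00037411)
-865*(-1453) + E = -865*(-1453) - 1/2673 = 1256845 - 1/2673 = 3359546684/2673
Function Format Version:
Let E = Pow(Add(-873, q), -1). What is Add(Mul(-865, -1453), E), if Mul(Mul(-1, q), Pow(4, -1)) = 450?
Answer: Rational(3359546684, 2673) ≈ 1.2568e+6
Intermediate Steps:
q = -1800 (q = Mul(-4, 450) = -1800)
E = Rational(-1, 2673) (E = Pow(Add(-873, -1800), -1) = Pow(-2673, -1) = Rational(-1, 2673) ≈ -0.00037411)
Add(Mul(-865, -1453), E) = Add(Mul(-865, -1453), Rational(-1, 2673)) = Add(1256845, Rational(-1, 2673)) = Rational(3359546684, 2673)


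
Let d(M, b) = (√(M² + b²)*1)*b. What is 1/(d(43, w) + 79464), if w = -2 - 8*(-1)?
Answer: 6622/526204953 - √1885/1052409906 ≈ 1.2543e-5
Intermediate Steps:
w = 6 (w = -2 + 8 = 6)
d(M, b) = b*√(M² + b²) (d(M, b) = √(M² + b²)*b = b*√(M² + b²))
1/(d(43, w) + 79464) = 1/(6*√(43² + 6²) + 79464) = 1/(6*√(1849 + 36) + 79464) = 1/(6*√1885 + 79464) = 1/(79464 + 6*√1885)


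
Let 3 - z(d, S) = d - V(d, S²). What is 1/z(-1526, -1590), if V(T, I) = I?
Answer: 1/2529629 ≈ 3.9532e-7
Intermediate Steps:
z(d, S) = 3 + S² - d (z(d, S) = 3 - (d - S²) = 3 + (S² - d) = 3 + S² - d)
1/z(-1526, -1590) = 1/(3 + (-1590)² - 1*(-1526)) = 1/(3 + 2528100 + 1526) = 1/2529629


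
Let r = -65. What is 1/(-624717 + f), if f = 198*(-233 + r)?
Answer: -1/683721 ≈ -1.4626e-6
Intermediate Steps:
f = -59004 (f = 198*(-233 - 65) = 198*(-298) = -59004)
1/(-624717 + f) = 1/(-624717 - 59004) = 1/(-683721) = -1/683721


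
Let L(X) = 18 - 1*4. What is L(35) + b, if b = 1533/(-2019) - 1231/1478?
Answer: 12341995/994694 ≈ 12.408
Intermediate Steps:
L(X) = 14 (L(X) = 18 - 4 = 14)
b = -1583721/994694 (b = 1533*(-1/2019) - 1231*1/1478 = -511/673 - 1231/1478 = -1583721/994694 ≈ -1.5922)
L(35) + b = 14 - 1583721/994694 = 12341995/994694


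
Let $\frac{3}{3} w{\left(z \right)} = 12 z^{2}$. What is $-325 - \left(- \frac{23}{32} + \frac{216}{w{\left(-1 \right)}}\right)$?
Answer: $- \frac{10953}{32} \approx -342.28$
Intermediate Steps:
$w{\left(z \right)} = 12 z^{2}$
$-325 - \left(- \frac{23}{32} + \frac{216}{w{\left(-1 \right)}}\right) = -325 - \left(18 - \frac{23}{32}\right) = -325 - \left(- \frac{23}{32} + \frac{216}{12 \cdot 1}\right) = -325 + \left(\frac{23}{32} - \frac{216}{12}\right) = -325 + \left(\frac{23}{32} - 18\right) = -325 - \frac{553}{32} = - \frac{10953}{32}$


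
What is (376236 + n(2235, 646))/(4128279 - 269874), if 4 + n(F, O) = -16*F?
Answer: 340472/3858405 ≈ 0.088242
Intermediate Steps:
n(F, O) = -4 - 16*F
(376236 + n(2235, 646))/(4128279 - 269874) = (376236 + (-4 - 16*2235))/(4128279 - 269874) = (376236 + (-4 - 35760))/3858405 = (376236 - 35764)*(1/3858405) = 340472*(1/3858405) = 340472/3858405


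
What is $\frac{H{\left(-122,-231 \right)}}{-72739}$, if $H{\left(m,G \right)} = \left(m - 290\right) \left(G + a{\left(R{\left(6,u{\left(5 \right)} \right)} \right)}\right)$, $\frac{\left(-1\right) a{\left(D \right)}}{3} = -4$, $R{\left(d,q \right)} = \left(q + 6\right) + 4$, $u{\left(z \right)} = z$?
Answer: $- \frac{90228}{72739} \approx -1.2404$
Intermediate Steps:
$R{\left(d,q \right)} = 10 + q$ ($R{\left(d,q \right)} = \left(6 + q\right) + 4 = 10 + q$)
$a{\left(D \right)} = 12$ ($a{\left(D \right)} = \left(-3\right) \left(-4\right) = 12$)
$H{\left(m,G \right)} = \left(-290 + m\right) \left(12 + G\right)$ ($H{\left(m,G \right)} = \left(m - 290\right) \left(G + 12\right) = \left(-290 + m\right) \left(12 + G\right)$)
$\frac{H{\left(-122,-231 \right)}}{-72739} = \frac{-3480 - -66990 + 12 \left(-122\right) - -28182}{-72739} = \left(-3480 + 66990 - 1464 + 28182\right) \left(- \frac{1}{72739}\right) = 90228 \left(- \frac{1}{72739}\right) = - \frac{90228}{72739}$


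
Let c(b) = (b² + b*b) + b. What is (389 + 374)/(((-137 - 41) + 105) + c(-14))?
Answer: 763/305 ≈ 2.5016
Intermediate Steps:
c(b) = b + 2*b² (c(b) = (b² + b²) + b = 2*b² + b = b + 2*b²)
(389 + 374)/(((-137 - 41) + 105) + c(-14)) = (389 + 374)/(((-137 - 41) + 105) - 14*(1 + 2*(-14))) = 763/((-178 + 105) - 14*(1 - 28)) = 763/(-73 - 14*(-27)) = 763/(-73 + 378) = 763/305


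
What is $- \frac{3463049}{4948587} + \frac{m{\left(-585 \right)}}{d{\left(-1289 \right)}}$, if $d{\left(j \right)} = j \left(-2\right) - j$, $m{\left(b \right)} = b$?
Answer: $- \frac{5428844626}{6378728643} \approx -0.85109$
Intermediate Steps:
$d{\left(j \right)} = - 3 j$ ($d{\left(j \right)} = - 2 j - j = - 3 j$)
$- \frac{3463049}{4948587} + \frac{m{\left(-585 \right)}}{d{\left(-1289 \right)}} = - \frac{3463049}{4948587} - \frac{585}{\left(-3\right) \left(-1289\right)} = \left(-3463049\right) \frac{1}{4948587} - \frac{585}{3867} = - \frac{3463049}{4948587} - \frac{195}{1289} = - \frac{5428844626}{6378728643}$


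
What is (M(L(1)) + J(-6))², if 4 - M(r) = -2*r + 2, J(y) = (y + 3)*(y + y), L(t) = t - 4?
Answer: 1024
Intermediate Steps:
L(t) = -4 + t
J(y) = 2*y*(3 + y) (J(y) = (3 + y)*(2*y) = 2*y*(3 + y))
M(r) = 2 + 2*r (M(r) = 4 - (-2*r + 2) = 4 - (2 - 2*r) = 4 + (-2 + 2*r) = 2 + 2*r)
(M(L(1)) + J(-6))² = ((2 + 2*(-4 + 1)) + 2*(-6)*(3 - 6))² = ((2 + 2*(-3)) + 2*(-6)*(-3))² = ((2 - 6) + 36)² = (-4 + 36)² = 32² = 1024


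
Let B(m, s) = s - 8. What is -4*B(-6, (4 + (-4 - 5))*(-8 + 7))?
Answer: 12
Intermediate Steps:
B(m, s) = -8 + s
-4*B(-6, (4 + (-4 - 5))*(-8 + 7)) = -4*(-8 + (4 + (-4 - 5))*(-8 + 7)) = -4*(-8 + (4 - 9)*(-1)) = -4*(-8 - 5*(-1)) = -4*(-8 + 5) = -4*(-3) = 12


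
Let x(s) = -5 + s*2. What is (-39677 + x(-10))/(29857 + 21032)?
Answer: -13234/16963 ≈ -0.78017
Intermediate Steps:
x(s) = -5 + 2*s
(-39677 + x(-10))/(29857 + 21032) = (-39677 + (-5 + 2*(-10)))/(29857 + 21032) = (-39677 + (-5 - 20))/50889 = (-39677 - 25)*(1/50889) = -39702*1/50889 = -13234/16963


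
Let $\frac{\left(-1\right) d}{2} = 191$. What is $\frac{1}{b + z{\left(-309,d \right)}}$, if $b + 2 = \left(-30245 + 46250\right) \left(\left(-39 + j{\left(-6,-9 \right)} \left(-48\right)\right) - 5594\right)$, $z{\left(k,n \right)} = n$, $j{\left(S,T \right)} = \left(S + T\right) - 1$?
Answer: $- \frac{1}{77864709} \approx -1.2843 \cdot 10^{-8}$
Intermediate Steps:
$d = -382$ ($d = \left(-2\right) 191 = -382$)
$j{\left(S,T \right)} = -1 + S + T$
$b = -77864327$ ($b = -2 + \left(-30245 + 46250\right) \left(\left(-39 + \left(-1 - 6 - 9\right) \left(-48\right)\right) - 5594\right) = -2 + 16005 \left(\left(-39 - -768\right) - 5594\right) = -2 + 16005 \left(\left(-39 + 768\right) - 5594\right) = -2 + 16005 \left(729 - 5594\right) = -2 + 16005 \left(-4865\right) = -2 - 77864325 = -77864327$)
$\frac{1}{b + z{\left(-309,d \right)}} = \frac{1}{-77864327 - 382} = \frac{1}{-77864709} = - \frac{1}{77864709}$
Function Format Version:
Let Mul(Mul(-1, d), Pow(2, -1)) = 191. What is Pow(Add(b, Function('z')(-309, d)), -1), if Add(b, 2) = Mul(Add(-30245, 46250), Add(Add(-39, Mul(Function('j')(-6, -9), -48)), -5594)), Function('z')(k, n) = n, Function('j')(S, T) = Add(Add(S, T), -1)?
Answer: Rational(-1, 77864709) ≈ -1.2843e-8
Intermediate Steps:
d = -382 (d = Mul(-2, 191) = -382)
Function('j')(S, T) = Add(-1, S, T)
b = -77864327 (b = Add(-2, Mul(Add(-30245, 46250), Add(Add(-39, Mul(Add(-1, -6, -9), -48)), -5594))) = Add(-2, Mul(16005, Add(Add(-39, Mul(-16, -48)), -5594))) = Add(-2, Mul(16005, Add(Add(-39, 768), -5594))) = Add(-2, Mul(16005, Add(729, -5594))) = Add(-2, Mul(16005, -4865)) = Add(-2, -77864325) = -77864327)
Pow(Add(b, Function('z')(-309, d)), -1) = Pow(Add(-77864327, -382), -1) = Pow(-77864709, -1) = Rational(-1, 77864709)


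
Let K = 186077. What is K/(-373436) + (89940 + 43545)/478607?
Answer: -39209650279/178729083652 ≈ -0.21938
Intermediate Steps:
K/(-373436) + (89940 + 43545)/478607 = 186077/(-373436) + (89940 + 43545)/478607 = 186077*(-1/373436) + 133485*(1/478607) = -186077/373436 + 133485/478607 = -39209650279/178729083652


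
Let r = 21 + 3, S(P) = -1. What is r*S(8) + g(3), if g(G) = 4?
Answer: -20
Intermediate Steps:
r = 24
r*S(8) + g(3) = 24*(-1) + 4 = -24 + 4 = -20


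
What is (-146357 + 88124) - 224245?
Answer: -282478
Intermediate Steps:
(-146357 + 88124) - 224245 = -58233 - 224245 = -282478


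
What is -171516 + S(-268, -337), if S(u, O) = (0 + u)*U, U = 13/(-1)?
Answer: -168032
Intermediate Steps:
U = -13 (U = 13*(-1) = -13)
S(u, O) = -13*u (S(u, O) = (0 + u)*(-13) = u*(-13) = -13*u)
-171516 + S(-268, -337) = -171516 - 13*(-268) = -171516 + 3484 = -168032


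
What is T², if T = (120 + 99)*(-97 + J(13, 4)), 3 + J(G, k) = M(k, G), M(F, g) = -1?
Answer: 489250161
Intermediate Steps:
J(G, k) = -4 (J(G, k) = -3 - 1 = -4)
T = -22119 (T = (120 + 99)*(-97 - 4) = 219*(-101) = -22119)
T² = (-22119)² = 489250161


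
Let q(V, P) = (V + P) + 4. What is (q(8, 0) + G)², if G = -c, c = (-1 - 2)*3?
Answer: 441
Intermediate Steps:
q(V, P) = 4 + P + V (q(V, P) = (P + V) + 4 = 4 + P + V)
c = -9 (c = -3*3 = -9)
G = 9 (G = -1*(-9) = 9)
(q(8, 0) + G)² = ((4 + 0 + 8) + 9)² = (12 + 9)² = 21² = 441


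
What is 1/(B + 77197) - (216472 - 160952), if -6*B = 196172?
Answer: -7412197597/133505 ≈ -55520.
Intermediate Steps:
B = -98086/3 (B = -⅙*196172 = -98086/3 ≈ -32695.)
1/(B + 77197) - (216472 - 160952) = 1/(-98086/3 + 77197) - (216472 - 160952) = 1/(133505/3) - 1*55520 = 3/133505 - 55520 = -7412197597/133505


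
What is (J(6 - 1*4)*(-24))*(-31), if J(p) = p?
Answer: 1488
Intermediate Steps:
(J(6 - 1*4)*(-24))*(-31) = ((6 - 1*4)*(-24))*(-31) = ((6 - 4)*(-24))*(-31) = (2*(-24))*(-31) = -48*(-31) = 1488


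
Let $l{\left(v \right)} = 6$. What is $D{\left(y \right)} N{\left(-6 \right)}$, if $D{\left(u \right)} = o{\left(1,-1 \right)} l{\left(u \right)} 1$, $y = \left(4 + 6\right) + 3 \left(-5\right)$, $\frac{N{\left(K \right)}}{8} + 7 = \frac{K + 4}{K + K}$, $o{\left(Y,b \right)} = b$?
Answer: $328$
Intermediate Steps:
$N{\left(K \right)} = -56 + \frac{4 \left(4 + K\right)}{K}$ ($N{\left(K \right)} = -56 + 8 \frac{K + 4}{K + K} = -56 + 8 \frac{4 + K}{2 K} = -56 + \frac{4 \left(4 + K\right)}{K}$)
$y = -5$ ($y = 10 - 15 = -5$)
$D{\left(u \right)} = -6$ ($D{\left(u \right)} = \left(-1\right) 6 \cdot 1 = \left(-6\right) 1 = -6$)
$D{\left(y \right)} N{\left(-6 \right)} = - 6 \left(-52 + \frac{16}{-6}\right) = - 6 \left(-52 + 16 \left(- \frac{1}{6}\right)\right) = - 6 \left(-52 - \frac{8}{3}\right) = \left(-6\right) \left(- \frac{164}{3}\right) = 328$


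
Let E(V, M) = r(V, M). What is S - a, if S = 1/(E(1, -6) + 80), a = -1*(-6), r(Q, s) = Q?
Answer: -485/81 ≈ -5.9877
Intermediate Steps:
E(V, M) = V
a = 6
S = 1/81 (S = 1/(1 + 80) = 1/81 ≈ 0.012346)
S - a = 1/81 - 1*6 = 1/81 - 6 = -485/81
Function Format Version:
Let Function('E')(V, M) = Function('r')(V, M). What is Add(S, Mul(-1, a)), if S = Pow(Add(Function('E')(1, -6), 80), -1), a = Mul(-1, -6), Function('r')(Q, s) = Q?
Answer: Rational(-485, 81) ≈ -5.9877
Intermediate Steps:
Function('E')(V, M) = V
a = 6
S = Rational(1, 81) (S = Pow(Add(1, 80), -1) = Pow(81, -1) = Rational(1, 81) ≈ 0.012346)
Add(S, Mul(-1, a)) = Add(Rational(1, 81), Mul(-1, 6)) = Add(Rational(1, 81), -6) = Rational(-485, 81)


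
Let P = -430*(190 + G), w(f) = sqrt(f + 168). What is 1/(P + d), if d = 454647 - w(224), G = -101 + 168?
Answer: 344137/118430274377 + 14*sqrt(2)/118430274377 ≈ 2.9060e-6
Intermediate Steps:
w(f) = sqrt(168 + f)
G = 67
P = -110510 (P = -430*(190 + 67) = -430*257 = -110510)
d = 454647 - 14*sqrt(2) (d = 454647 - sqrt(168 + 224) = 454647 - sqrt(392) = 454647 - 14*sqrt(2) ≈ 4.5463e+5)
1/(P + d) = 1/(-110510 + (454647 - 14*sqrt(2))) = 1/(344137 - 14*sqrt(2))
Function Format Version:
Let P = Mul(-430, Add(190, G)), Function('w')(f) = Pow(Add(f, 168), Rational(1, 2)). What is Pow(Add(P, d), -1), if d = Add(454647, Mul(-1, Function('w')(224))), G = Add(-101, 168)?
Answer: Add(Rational(344137, 118430274377), Mul(Rational(14, 118430274377), Pow(2, Rational(1, 2)))) ≈ 2.9060e-6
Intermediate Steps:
Function('w')(f) = Pow(Add(168, f), Rational(1, 2))
G = 67
P = -110510 (P = Mul(-430, Add(190, 67)) = Mul(-430, 257) = -110510)
d = Add(454647, Mul(-14, Pow(2, Rational(1, 2)))) (d = Add(454647, Mul(-1, Pow(Add(168, 224), Rational(1, 2)))) = Add(454647, Mul(-1, Pow(392, Rational(1, 2)))) = Add(454647, Mul(-1, Mul(14, Pow(2, Rational(1, 2))))) = Add(454647, Mul(-14, Pow(2, Rational(1, 2)))) ≈ 4.5463e+5)
Pow(Add(P, d), -1) = Pow(Add(-110510, Add(454647, Mul(-14, Pow(2, Rational(1, 2))))), -1) = Pow(Add(344137, Mul(-14, Pow(2, Rational(1, 2)))), -1)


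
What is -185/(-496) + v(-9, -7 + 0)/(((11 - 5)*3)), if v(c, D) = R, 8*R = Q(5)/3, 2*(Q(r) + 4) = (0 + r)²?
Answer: 10517/26784 ≈ 0.39266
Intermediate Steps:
Q(r) = -4 + r²/2 (Q(r) = -4 + (0 + r)²/2 = -4 + r²/2)
R = 17/48 (R = ((-4 + (½)*5²)/3)/8 = ((-4 + (½)*25)*(⅓))/8 = ((-4 + 25/2)*(⅓))/8 = ((17/2)*(⅓))/8 = (⅛)*(17/6) = 17/48 ≈ 0.35417)
v(c, D) = 17/48
-185/(-496) + v(-9, -7 + 0)/(((11 - 5)*3)) = -185/(-496) + 17/(48*(((11 - 5)*3))) = -185*(-1/496) + 17/(48*((6*3))) = 185/496 + (17/48)/18 = 185/496 + (17/48)*(1/18) = 185/496 + 17/864 = 10517/26784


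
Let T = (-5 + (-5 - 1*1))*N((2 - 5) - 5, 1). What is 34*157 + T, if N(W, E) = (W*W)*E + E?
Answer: 4623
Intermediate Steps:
N(W, E) = E + E*W**2 (N(W, E) = W**2*E + E = E*W**2 + E = E + E*W**2)
T = -715 (T = (-5 + (-5 - 1*1))*(1*(1 + ((2 - 5) - 5)**2)) = (-5 + (-5 - 1))*(1*(1 + (-3 - 5)**2)) = (-5 - 6)*(1*(1 + (-8)**2)) = -11*(1 + 64) = -11*65 = -715)
34*157 + T = 34*157 - 715 = 5338 - 715 = 4623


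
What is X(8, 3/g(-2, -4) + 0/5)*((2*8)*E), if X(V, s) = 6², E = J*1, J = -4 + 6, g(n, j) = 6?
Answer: 1152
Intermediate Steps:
J = 2
E = 2 (E = 2*1 = 2)
X(V, s) = 36
X(8, 3/g(-2, -4) + 0/5)*((2*8)*E) = 36*((2*8)*2) = 36*(16*2) = 36*32 = 1152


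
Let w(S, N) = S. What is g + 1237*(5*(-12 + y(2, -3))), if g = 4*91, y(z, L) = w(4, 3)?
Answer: -49116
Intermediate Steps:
y(z, L) = 4
g = 364
g + 1237*(5*(-12 + y(2, -3))) = 364 + 1237*(5*(-12 + 4)) = 364 + 1237*(5*(-8)) = 364 + 1237*(-40) = 364 - 49480 = -49116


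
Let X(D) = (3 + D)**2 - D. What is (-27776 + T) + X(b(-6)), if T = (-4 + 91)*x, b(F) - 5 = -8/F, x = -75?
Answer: -307982/9 ≈ -34220.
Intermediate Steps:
b(F) = 5 - 8/F
T = -6525 (T = (-4 + 91)*(-75) = 87*(-75) = -6525)
(-27776 + T) + X(b(-6)) = (-27776 - 6525) + ((3 + (5 - 8/(-6)))**2 - (5 - 8/(-6))) = -34301 + ((3 + (5 - 8*(-1/6)))**2 - (5 - 8*(-1/6))) = -34301 + ((3 + (5 + 4/3))**2 - (5 + 4/3)) = -34301 + ((3 + 19/3)**2 - 1*19/3) = -34301 + ((28/3)**2 - 19/3) = -34301 + (784/9 - 19/3) = -34301 + 727/9 = -307982/9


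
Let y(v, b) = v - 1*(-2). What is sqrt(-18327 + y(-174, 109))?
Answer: I*sqrt(18499) ≈ 136.01*I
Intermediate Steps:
y(v, b) = 2 + v (y(v, b) = v + 2 = 2 + v)
sqrt(-18327 + y(-174, 109)) = sqrt(-18327 + (2 - 174)) = sqrt(-18327 - 172) = sqrt(-18499) = I*sqrt(18499)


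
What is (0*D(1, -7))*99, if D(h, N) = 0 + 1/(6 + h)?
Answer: 0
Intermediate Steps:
D(h, N) = 1/(6 + h)
(0*D(1, -7))*99 = (0/(6 + 1))*99 = (0/7)*99 = (0*(1/7))*99 = 0*99 = 0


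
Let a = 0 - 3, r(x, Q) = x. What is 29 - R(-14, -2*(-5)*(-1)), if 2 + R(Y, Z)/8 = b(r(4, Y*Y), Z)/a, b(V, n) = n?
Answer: 55/3 ≈ 18.333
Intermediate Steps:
a = -3
R(Y, Z) = -16 - 8*Z/3 (R(Y, Z) = -16 + 8*(Z/(-3)) = -16 + 8*(Z*(-1/3)) = -16 + 8*(-Z/3) = -16 - 8*Z/3)
29 - R(-14, -2*(-5)*(-1)) = 29 - (-16 - 8*(-2*(-5))*(-1)/3) = 29 - (-16 - 80*(-1)/3) = 29 - (-16 - 8/3*(-10)) = 29 - (-16 + 80/3) = 29 - 1*32/3 = 29 - 32/3 = 55/3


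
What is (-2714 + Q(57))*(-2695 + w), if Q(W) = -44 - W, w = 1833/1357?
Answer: 10289618830/1357 ≈ 7.5826e+6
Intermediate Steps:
w = 1833/1357 (w = 1833*(1/1357) = 1833/1357 ≈ 1.3508)
(-2714 + Q(57))*(-2695 + w) = (-2714 + (-44 - 1*57))*(-2695 + 1833/1357) = (-2714 + (-44 - 57))*(-3655282/1357) = (-2714 - 101)*(-3655282/1357) = -2815*(-3655282/1357) = 10289618830/1357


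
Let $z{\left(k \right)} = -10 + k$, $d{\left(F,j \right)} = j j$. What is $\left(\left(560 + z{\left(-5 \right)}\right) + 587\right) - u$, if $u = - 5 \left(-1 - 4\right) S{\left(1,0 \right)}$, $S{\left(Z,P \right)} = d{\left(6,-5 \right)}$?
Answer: $507$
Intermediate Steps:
$d{\left(F,j \right)} = j^{2}$
$S{\left(Z,P \right)} = 25$ ($S{\left(Z,P \right)} = \left(-5\right)^{2} = 25$)
$u = 625$ ($u = - 5 \left(-1 - 4\right) 25 = - 5 \left(\left(-5\right) 25\right) = \left(-5\right) \left(-125\right) = 625$)
$\left(\left(560 + z{\left(-5 \right)}\right) + 587\right) - u = \left(\left(560 - 15\right) + 587\right) - 625 = \left(545 + 587\right) - 625 = 1132 - 625 = 507$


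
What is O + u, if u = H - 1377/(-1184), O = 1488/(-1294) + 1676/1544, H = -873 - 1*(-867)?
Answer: -724662089/147847264 ≈ -4.9014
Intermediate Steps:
H = -6 (H = -873 + 867 = -6)
O = -16091/249742 (O = 1488*(-1/1294) + 1676*(1/1544) = -744/647 + 419/386 = -16091/249742 ≈ -0.064430)
u = -5727/1184 (u = -6 - 1377/(-1184) = -6 - 1377*(-1)/1184 = -6 - 1*(-1377/1184) = -6 + 1377/1184 = -5727/1184 ≈ -4.8370)
O + u = -16091/249742 - 5727/1184 = -724662089/147847264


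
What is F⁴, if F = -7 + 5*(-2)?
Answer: 83521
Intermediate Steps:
F = -17 (F = -7 - 10 = -17)
F⁴ = (-17)⁴ = 83521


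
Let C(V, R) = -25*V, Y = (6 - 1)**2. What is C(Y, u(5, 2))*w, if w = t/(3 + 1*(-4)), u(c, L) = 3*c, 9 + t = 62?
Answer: 33125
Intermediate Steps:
t = 53 (t = -9 + 62 = 53)
Y = 25 (Y = 5**2 = 25)
w = -53 (w = 53/(3 + 1*(-4)) = 53/(3 - 4) = 53/(-1) = 53*(-1) = -53)
C(Y, u(5, 2))*w = -25*25*(-53) = -625*(-53) = 33125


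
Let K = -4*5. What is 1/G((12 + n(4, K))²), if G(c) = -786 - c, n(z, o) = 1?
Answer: -1/955 ≈ -0.0010471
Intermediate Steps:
K = -20
1/G((12 + n(4, K))²) = 1/(-786 - (12 + 1)²) = 1/(-786 - 1*13²) = 1/(-786 - 1*169) = 1/(-786 - 169) = 1/(-955) = -1/955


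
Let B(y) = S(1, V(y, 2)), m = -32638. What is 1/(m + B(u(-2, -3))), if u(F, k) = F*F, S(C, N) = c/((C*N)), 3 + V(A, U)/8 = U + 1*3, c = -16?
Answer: -1/32639 ≈ -3.0638e-5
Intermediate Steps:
V(A, U) = 8*U (V(A, U) = -24 + 8*(U + 1*3) = -24 + 8*(U + 3) = -24 + 8*(3 + U) = -24 + (24 + 8*U) = 8*U)
S(C, N) = -16/(C*N) (S(C, N) = -16*1/(C*N) = -16/(C*N))
u(F, k) = F²
B(y) = -1 (B(y) = -16/(1*8*2) = -16*1/16 = -16*1*1/16 = -1)
1/(m + B(u(-2, -3))) = 1/(-32638 - 1) = 1/(-32639) = -1/32639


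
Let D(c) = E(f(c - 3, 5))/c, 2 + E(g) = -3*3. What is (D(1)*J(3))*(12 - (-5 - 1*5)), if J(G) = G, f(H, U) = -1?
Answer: -726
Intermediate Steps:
E(g) = -11 (E(g) = -2 - 3*3 = -2 - 9 = -11)
D(c) = -11/c
(D(1)*J(3))*(12 - (-5 - 1*5)) = (-11/1*3)*(12 - (-5 - 1*5)) = (-11*1*3)*(12 - (-5 - 5)) = (-11*3)*(12 - 1*(-10)) = -33*(12 + 10) = -33*22 = -726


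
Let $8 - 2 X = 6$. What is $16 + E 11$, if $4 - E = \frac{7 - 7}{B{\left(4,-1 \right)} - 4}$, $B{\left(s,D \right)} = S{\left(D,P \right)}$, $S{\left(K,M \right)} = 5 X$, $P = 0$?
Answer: $60$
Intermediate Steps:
$X = 1$ ($X = 4 - 3 = 1$)
$S{\left(K,M \right)} = 5$ ($S{\left(K,M \right)} = 5 \cdot 1 = 5$)
$B{\left(s,D \right)} = 5$
$E = 4$ ($E = 4 - \frac{7 - 7}{5 - 4} = 4 - \frac{0}{1} = 4 - 0 \cdot 1 = 4 - 0 = 4 + 0 = 4$)
$16 + E 11 = 16 + 4 \cdot 11 = 16 + 44 = 60$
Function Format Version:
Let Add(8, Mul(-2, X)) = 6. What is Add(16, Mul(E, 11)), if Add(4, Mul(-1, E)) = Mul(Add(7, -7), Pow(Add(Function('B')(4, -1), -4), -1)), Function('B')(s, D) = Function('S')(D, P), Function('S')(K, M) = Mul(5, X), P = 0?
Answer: 60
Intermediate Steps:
X = 1 (X = Add(4, Mul(Rational(-1, 2), 6)) = Add(4, -3) = 1)
Function('S')(K, M) = 5 (Function('S')(K, M) = Mul(5, 1) = 5)
Function('B')(s, D) = 5
E = 4 (E = Add(4, Mul(-1, Mul(Add(7, -7), Pow(Add(5, -4), -1)))) = Add(4, Mul(-1, Mul(0, Pow(1, -1)))) = Add(4, Mul(-1, Mul(0, 1))) = Add(4, Mul(-1, 0)) = Add(4, 0) = 4)
Add(16, Mul(E, 11)) = Add(16, Mul(4, 11)) = Add(16, 44) = 60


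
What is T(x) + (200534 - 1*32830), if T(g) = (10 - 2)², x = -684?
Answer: 167768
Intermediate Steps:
T(g) = 64 (T(g) = 8² = 64)
T(x) + (200534 - 1*32830) = 64 + (200534 - 1*32830) = 64 + (200534 - 32830) = 64 + 167704 = 167768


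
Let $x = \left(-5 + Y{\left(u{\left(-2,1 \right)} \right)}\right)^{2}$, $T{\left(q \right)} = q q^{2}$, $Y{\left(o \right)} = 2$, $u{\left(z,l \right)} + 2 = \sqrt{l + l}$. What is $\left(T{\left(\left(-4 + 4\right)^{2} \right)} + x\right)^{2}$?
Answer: $81$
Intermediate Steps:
$u{\left(z,l \right)} = -2 + \sqrt{2} \sqrt{l}$ ($u{\left(z,l \right)} = -2 + \sqrt{l + l} = -2 + \sqrt{2 l} = -2 + \sqrt{2} \sqrt{l}$)
$T{\left(q \right)} = q^{3}$
$x = 9$ ($x = \left(-5 + 2\right)^{2} = \left(-3\right)^{2} = 9$)
$\left(T{\left(\left(-4 + 4\right)^{2} \right)} + x\right)^{2} = \left(\left(\left(-4 + 4\right)^{2}\right)^{3} + 9\right)^{2} = \left(\left(0^{2}\right)^{3} + 9\right)^{2} = \left(0^{3} + 9\right)^{2} = \left(0 + 9\right)^{2} = 9^{2} = 81$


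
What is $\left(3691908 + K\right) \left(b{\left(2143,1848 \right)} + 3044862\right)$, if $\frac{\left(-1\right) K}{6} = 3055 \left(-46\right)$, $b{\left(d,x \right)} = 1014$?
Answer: $13813315697088$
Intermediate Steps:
$K = 843180$ ($K = - 6 \cdot 3055 \left(-46\right) = \left(-6\right) \left(-140530\right) = 843180$)
$\left(3691908 + K\right) \left(b{\left(2143,1848 \right)} + 3044862\right) = \left(3691908 + 843180\right) \left(1014 + 3044862\right) = 4535088 \cdot 3045876 = 13813315697088$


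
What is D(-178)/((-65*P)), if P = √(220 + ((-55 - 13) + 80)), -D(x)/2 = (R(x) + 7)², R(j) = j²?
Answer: 1004319481*√58/3770 ≈ 2.0288e+6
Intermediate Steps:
D(x) = -2*(7 + x²)² (D(x) = -2*(x² + 7)² = -2*(7 + x²)²)
P = 2*√58 (P = √(220 + (-68 + 80)) = √(220 + 12) = √232 = 2*√58 ≈ 15.232)
D(-178)/((-65*P)) = (-2*(7 + (-178)²)²)/((-130*√58)) = (-2*(7 + 31684)²)/((-130*√58)) = (-2*31691²)*(-√58/7540) = (-2*1004319481)*(-√58/7540) = -(-1004319481)*√58/3770 = 1004319481*√58/3770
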